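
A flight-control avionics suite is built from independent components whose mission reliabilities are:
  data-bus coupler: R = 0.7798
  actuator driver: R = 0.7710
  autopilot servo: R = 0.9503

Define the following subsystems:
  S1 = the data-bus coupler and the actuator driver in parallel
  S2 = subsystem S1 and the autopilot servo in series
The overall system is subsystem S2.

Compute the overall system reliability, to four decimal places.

0.9024

Parallel (data-bus coupler and actuator driver): 1 − (1 − 0.779800)(1 − 0.771000) = 0.949574
Series ([0.949574] and autopilot servo): 0.949574 × 0.950300 = 0.9024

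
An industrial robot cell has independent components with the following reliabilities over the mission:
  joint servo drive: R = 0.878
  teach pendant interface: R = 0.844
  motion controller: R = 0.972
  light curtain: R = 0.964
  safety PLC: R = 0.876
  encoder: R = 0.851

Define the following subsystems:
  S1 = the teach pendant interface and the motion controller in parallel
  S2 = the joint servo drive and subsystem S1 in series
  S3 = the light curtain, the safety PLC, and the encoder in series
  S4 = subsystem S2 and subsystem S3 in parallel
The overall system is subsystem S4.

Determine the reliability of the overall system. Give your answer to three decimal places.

0.965

Parallel (teach pendant interface and motion controller): 1 − (1 − 0.84400)(1 − 0.97200) = 0.99563
Series (joint servo drive and [0.99563]): 0.87800 × 0.99563 = 0.87416
Series (light curtain, safety PLC, and encoder): 0.96400 × 0.87600 × 0.85100 = 0.71864
Parallel ([0.87416] and [0.71864]): 1 − (1 − 0.87416)(1 − 0.71864) = 0.965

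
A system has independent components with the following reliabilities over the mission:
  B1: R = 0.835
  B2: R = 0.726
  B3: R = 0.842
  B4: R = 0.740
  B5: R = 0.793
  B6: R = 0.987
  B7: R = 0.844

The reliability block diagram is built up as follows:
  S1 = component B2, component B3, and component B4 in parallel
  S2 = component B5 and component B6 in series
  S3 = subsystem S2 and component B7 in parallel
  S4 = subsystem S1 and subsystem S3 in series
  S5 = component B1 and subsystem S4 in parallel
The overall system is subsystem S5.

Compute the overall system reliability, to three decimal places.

Parallel (B2, B3, and B4): 1 − (1 − 0.72600)(1 − 0.84200)(1 − 0.74000) = 0.98874
Series (B5 and B6): 0.79300 × 0.98700 = 0.78269
Parallel ([0.78269] and B7): 1 − (1 − 0.78269)(1 − 0.84400) = 0.96610
Series ([0.98874] and [0.96610]): 0.98874 × 0.96610 = 0.95522
Parallel (B1 and [0.95522]): 1 − (1 − 0.83500)(1 − 0.95522) = 0.993

0.993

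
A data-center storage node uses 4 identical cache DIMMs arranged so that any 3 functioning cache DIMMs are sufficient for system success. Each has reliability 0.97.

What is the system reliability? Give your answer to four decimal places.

0.9948

R = Σ_{i=3}^{4} C(4,i) p^i (1−p)^{4−i} with p = 0.97
C(4,3)·0.97^3·0.03^1 = 0.109521
C(4,4)·0.97^4·0.03^0 = 0.885293
Sum = 0.9948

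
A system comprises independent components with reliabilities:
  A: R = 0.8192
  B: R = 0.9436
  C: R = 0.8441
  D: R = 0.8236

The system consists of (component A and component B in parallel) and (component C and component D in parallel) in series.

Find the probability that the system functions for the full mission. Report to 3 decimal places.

Parallel (A and B): 1 − (1 − 0.81920)(1 − 0.94360) = 0.98980
Parallel (C and D): 1 − (1 − 0.84410)(1 − 0.82360) = 0.97250
Series ([0.98980] and [0.97250]): 0.98980 × 0.97250 = 0.963

0.963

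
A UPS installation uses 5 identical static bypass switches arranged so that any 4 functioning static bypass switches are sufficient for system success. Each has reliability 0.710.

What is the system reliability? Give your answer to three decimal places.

R = Σ_{i=4}^{5} C(5,i) p^i (1−p)^{5−i} with p = 0.710
C(5,4)·0.710^4·0.290^1 = 0.36847
C(5,5)·0.710^5·0.290^0 = 0.18042
Sum = 0.549

0.549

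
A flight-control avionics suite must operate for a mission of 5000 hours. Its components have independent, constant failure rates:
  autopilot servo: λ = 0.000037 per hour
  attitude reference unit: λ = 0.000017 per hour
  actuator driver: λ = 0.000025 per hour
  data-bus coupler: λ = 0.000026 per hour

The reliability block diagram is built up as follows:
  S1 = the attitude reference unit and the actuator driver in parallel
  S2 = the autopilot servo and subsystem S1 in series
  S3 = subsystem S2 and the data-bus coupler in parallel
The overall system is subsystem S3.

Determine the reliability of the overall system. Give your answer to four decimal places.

0.9784

R(autopilot servo) = exp(−0.000037 × 5000) = 0.831104
R(attitude reference unit) = exp(−0.000017 × 5000) = 0.918512
R(actuator driver) = exp(−0.000025 × 5000) = 0.882497
R(data-bus coupler) = exp(−0.000026 × 5000) = 0.878095
Parallel (attitude reference unit and actuator driver): 1 − (1 − 0.918512)(1 − 0.882497) = 0.990425
Series (autopilot servo and [0.990425]): 0.831104 × 0.990425 = 0.823146
Parallel ([0.823146] and data-bus coupler): 1 − (1 − 0.823146)(1 − 0.878095) = 0.9784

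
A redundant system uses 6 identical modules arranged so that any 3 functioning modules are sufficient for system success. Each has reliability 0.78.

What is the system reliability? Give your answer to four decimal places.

0.9761

R = Σ_{i=3}^{6} C(6,i) p^i (1−p)^{6−i} with p = 0.78
C(6,3)·0.78^3·0.22^3 = 0.101061
C(6,4)·0.78^4·0.22^2 = 0.268729
C(6,5)·0.78^5·0.22^1 = 0.381107
C(6,6)·0.78^6·0.22^0 = 0.225200
Sum = 0.9761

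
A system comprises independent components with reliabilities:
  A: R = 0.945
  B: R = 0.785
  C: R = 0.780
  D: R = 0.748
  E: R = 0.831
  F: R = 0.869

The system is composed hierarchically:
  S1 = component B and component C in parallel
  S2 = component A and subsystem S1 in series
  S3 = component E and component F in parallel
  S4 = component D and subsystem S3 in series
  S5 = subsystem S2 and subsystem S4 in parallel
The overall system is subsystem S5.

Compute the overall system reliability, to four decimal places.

Parallel (B and C): 1 − (1 − 0.785000)(1 − 0.780000) = 0.952700
Series (A and [0.952700]): 0.945000 × 0.952700 = 0.900302
Parallel (E and F): 1 − (1 − 0.831000)(1 − 0.869000) = 0.977861
Series (D and [0.977861]): 0.748000 × 0.977861 = 0.731440
Parallel ([0.900302] and [0.731440]): 1 − (1 − 0.900302)(1 − 0.731440) = 0.9732

0.9732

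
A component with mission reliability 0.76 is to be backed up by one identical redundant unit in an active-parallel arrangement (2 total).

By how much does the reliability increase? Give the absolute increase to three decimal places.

R_before = 0.76
R_after = 1 − (1 − 0.76)^2 = 0.942
ΔR = 0.942 − 0.76 = 0.182

0.182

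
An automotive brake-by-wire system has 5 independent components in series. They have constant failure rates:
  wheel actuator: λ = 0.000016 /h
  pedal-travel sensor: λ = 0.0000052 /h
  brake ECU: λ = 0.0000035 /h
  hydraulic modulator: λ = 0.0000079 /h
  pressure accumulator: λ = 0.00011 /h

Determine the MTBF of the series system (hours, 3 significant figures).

7010

Series of exponential components: λ_sys = Σ λ_i
λ_sys = 0.000016 + 0.0000052 + 0.0000035 + 0.0000079 + 0.00011 = 1.4260e-04 /h
MTBF = 1 / λ_sys = 7010 h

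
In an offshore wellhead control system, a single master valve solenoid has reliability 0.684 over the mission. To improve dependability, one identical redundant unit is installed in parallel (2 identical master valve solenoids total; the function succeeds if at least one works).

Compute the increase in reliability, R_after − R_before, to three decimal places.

R_before = 0.684
R_after = 1 − (1 − 0.684)^2 = 0.900
ΔR = 0.900 − 0.684 = 0.216

0.216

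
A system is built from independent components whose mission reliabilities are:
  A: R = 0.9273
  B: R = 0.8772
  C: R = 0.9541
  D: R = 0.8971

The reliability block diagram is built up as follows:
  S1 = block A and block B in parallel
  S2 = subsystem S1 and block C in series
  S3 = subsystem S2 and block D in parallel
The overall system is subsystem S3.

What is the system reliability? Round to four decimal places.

0.9944

Parallel (A and B): 1 − (1 − 0.927300)(1 − 0.877200) = 0.991072
Series ([0.991072] and C): 0.991072 × 0.954100 = 0.945582
Parallel ([0.945582] and D): 1 − (1 − 0.945582)(1 − 0.897100) = 0.9944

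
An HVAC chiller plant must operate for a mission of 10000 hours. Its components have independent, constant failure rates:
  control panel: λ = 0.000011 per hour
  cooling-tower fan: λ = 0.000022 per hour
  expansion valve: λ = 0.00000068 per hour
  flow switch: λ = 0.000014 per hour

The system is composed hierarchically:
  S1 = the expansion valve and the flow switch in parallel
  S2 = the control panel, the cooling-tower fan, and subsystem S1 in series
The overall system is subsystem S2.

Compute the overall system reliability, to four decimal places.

R(control panel) = exp(−0.000011 × 10000) = 0.895834
R(cooling-tower fan) = exp(−0.000022 × 10000) = 0.802519
R(expansion valve) = exp(−0.00000068 × 10000) = 0.993223
R(flow switch) = exp(−0.000014 × 10000) = 0.869358
Parallel (expansion valve and flow switch): 1 − (1 − 0.993223)(1 − 0.869358) = 0.999115
Series (control panel, cooling-tower fan, and [0.999115]): 0.895834 × 0.802519 × 0.999115 = 0.7183

0.7183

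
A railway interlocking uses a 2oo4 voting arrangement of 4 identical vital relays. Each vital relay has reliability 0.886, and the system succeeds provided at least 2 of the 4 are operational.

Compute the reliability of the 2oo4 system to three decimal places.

R = Σ_{i=2}^{4} C(4,i) p^i (1−p)^{4−i} with p = 0.886
C(4,2)·0.886^2·0.114^2 = 0.06121
C(4,3)·0.886^3·0.114^1 = 0.31715
C(4,4)·0.886^4·0.114^0 = 0.61622
Sum = 0.995

0.995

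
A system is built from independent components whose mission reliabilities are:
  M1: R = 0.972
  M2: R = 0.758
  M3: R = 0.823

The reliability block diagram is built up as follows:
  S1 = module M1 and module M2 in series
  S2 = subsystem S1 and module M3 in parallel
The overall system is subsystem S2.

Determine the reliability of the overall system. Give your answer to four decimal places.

0.9534

Series (M1 and M2): 0.972000 × 0.758000 = 0.736776
Parallel ([0.736776] and M3): 1 − (1 − 0.736776)(1 − 0.823000) = 0.9534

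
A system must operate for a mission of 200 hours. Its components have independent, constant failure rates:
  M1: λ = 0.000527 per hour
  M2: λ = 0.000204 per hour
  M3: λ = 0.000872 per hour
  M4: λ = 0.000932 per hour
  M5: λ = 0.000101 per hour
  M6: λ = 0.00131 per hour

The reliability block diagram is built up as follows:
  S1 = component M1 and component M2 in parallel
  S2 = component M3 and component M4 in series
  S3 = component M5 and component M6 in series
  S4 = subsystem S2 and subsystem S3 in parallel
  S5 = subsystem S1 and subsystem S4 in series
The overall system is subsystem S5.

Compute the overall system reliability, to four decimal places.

R(M1) = exp(−0.000527 × 200) = 0.899964
R(M2) = exp(−0.000204 × 200) = 0.960021
R(M3) = exp(−0.000872 × 200) = 0.839961
R(M4) = exp(−0.000932 × 200) = 0.829942
R(M5) = exp(−0.000101 × 200) = 0.980003
R(M6) = exp(−0.00131 × 200) = 0.769511
Parallel (M1 and M2): 1 − (1 − 0.899964)(1 − 0.960021) = 0.996001
Series (M3 and M4): 0.839961 × 0.829942 = 0.697119
Series (M5 and M6): 0.980003 × 0.769511 = 0.754123
Parallel ([0.697119] and [0.754123]): 1 − (1 − 0.697119)(1 − 0.754123) = 0.925529
Series ([0.996001] and [0.925529]): 0.996001 × 0.925529 = 0.9218

0.9218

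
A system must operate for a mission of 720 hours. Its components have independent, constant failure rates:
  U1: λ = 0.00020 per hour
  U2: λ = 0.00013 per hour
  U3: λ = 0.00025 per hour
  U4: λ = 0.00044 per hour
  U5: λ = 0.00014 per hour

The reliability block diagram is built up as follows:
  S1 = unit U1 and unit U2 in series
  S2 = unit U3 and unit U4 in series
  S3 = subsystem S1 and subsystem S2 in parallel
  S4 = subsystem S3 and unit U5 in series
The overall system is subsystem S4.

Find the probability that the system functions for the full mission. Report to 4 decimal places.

R(U1) = exp(−0.00020 × 720) = 0.865888
R(U2) = exp(−0.00013 × 720) = 0.910647
R(U3) = exp(−0.00025 × 720) = 0.835270
R(U4) = exp(−0.00044 × 720) = 0.728476
R(U5) = exp(−0.00014 × 720) = 0.904114
Series (U1 and U2): 0.865888 × 0.910647 = 0.788518
Series (U3 and U4): 0.835270 × 0.728476 = 0.608474
Parallel ([0.788518] and [0.608474]): 1 − (1 − 0.788518)(1 − 0.608474) = 0.917199
Series ([0.917199] and U5): 0.917199 × 0.904114 = 0.8293

0.8293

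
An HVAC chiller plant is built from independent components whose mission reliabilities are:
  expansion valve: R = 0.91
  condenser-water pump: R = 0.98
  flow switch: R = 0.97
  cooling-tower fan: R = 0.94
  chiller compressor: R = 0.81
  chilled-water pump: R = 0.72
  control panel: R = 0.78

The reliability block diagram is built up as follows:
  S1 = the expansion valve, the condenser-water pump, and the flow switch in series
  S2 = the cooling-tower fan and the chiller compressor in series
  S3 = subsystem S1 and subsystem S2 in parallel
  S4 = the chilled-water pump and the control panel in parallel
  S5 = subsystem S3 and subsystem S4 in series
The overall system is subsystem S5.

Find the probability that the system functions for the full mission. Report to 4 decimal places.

Series (expansion valve, condenser-water pump, and flow switch): 0.910000 × 0.980000 × 0.970000 = 0.865046
Series (cooling-tower fan and chiller compressor): 0.940000 × 0.810000 = 0.761400
Parallel ([0.865046] and [0.761400]): 1 − (1 − 0.865046)(1 − 0.761400) = 0.967800
Parallel (chilled-water pump and control panel): 1 − (1 − 0.720000)(1 − 0.780000) = 0.938400
Series ([0.967800] and [0.938400]): 0.967800 × 0.938400 = 0.9082

0.9082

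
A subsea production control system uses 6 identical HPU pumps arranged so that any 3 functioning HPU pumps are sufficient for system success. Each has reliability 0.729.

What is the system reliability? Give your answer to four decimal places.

0.9502

R = Σ_{i=3}^{6} C(6,i) p^i (1−p)^{6−i} with p = 0.729
C(6,3)·0.729^3·0.271^3 = 0.154213
C(6,4)·0.729^4·0.271^2 = 0.311129
C(6,5)·0.729^5·0.271^1 = 0.334779
C(6,6)·0.729^6·0.271^0 = 0.150095
Sum = 0.9502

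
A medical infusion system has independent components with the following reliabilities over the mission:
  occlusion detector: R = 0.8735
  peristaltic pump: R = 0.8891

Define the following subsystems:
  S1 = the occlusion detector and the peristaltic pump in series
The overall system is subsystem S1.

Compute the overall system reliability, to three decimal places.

Series (occlusion detector and peristaltic pump): 0.87350 × 0.88910 = 0.777

0.777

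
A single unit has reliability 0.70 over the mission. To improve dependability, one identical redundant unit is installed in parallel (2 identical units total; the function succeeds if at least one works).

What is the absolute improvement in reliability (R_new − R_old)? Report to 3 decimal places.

0.210

R_before = 0.70
R_after = 1 − (1 − 0.70)^2 = 0.910
ΔR = 0.910 − 0.70 = 0.210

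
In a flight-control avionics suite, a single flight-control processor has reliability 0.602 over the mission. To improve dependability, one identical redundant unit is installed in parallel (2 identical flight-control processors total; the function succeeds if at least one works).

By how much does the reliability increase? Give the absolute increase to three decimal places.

0.240

R_before = 0.602
R_after = 1 − (1 − 0.602)^2 = 0.842
ΔR = 0.842 − 0.602 = 0.240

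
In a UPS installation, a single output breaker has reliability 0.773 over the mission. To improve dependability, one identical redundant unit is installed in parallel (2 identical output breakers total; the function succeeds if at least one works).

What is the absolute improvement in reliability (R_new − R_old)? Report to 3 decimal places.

0.175

R_before = 0.773
R_after = 1 − (1 − 0.773)^2 = 0.948
ΔR = 0.948 − 0.773 = 0.175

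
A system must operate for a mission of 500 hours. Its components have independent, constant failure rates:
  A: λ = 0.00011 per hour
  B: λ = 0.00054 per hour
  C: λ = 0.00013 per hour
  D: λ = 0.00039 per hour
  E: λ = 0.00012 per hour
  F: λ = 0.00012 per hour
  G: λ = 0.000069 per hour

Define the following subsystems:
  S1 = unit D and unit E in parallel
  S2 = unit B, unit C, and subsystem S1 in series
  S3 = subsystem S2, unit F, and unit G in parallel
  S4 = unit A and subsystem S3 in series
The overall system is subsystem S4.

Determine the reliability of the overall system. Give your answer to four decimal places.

0.9459

R(A) = exp(−0.00011 × 500) = 0.946485
R(B) = exp(−0.00054 × 500) = 0.763379
R(C) = exp(−0.00013 × 500) = 0.937067
R(D) = exp(−0.00039 × 500) = 0.822835
R(E) = exp(−0.00012 × 500) = 0.941765
R(F) = exp(−0.00012 × 500) = 0.941765
R(G) = exp(−0.000069 × 500) = 0.966088
Parallel (D and E): 1 − (1 − 0.822835)(1 − 0.941765) = 0.989683
Series (B, C, and [0.989683]): 0.763379 × 0.937067 × 0.989683 = 0.707957
Parallel ([0.707957], F, and G): 1 − (1 − 0.707957)(1 − 0.941765)(1 − 0.966088) = 0.999423
Series (A and [0.999423]): 0.946485 × 0.999423 = 0.9459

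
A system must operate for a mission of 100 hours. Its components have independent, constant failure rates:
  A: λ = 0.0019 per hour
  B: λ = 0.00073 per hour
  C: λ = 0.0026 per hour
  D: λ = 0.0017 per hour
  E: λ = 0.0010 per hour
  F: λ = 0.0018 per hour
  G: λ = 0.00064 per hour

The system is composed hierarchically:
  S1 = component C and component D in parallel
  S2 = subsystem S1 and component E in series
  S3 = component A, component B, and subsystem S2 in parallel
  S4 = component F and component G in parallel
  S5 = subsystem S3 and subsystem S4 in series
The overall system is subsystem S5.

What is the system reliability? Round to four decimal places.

0.9882

R(A) = exp(−0.0019 × 100) = 0.826959
R(B) = exp(−0.00073 × 100) = 0.929601
R(C) = exp(−0.0026 × 100) = 0.771052
R(D) = exp(−0.0017 × 100) = 0.843665
R(E) = exp(−0.0010 × 100) = 0.904837
R(F) = exp(−0.0018 × 100) = 0.835270
R(G) = exp(−0.00064 × 100) = 0.938005
Parallel (C and D): 1 − (1 − 0.771052)(1 − 0.843665) = 0.964207
Series ([0.964207] and E): 0.964207 × 0.904837 = 0.872450
Parallel (A, B, and [0.872450]): 1 − (1 − 0.826959)(1 − 0.929601)(1 − 0.872450) = 0.998446
Parallel (F and G): 1 − (1 − 0.835270)(1 − 0.938005) = 0.989788
Series ([0.998446] and [0.989788]): 0.998446 × 0.989788 = 0.9882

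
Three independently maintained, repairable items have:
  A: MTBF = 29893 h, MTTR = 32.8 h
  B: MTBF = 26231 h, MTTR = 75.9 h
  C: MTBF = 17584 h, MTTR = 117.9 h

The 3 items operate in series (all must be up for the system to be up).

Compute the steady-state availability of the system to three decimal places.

A(A) = MTBF/(MTBF+MTTR) = 29893/(29893+32.8) = 0.998904
A(B) = MTBF/(MTBF+MTTR) = 26231/(26231+75.9) = 0.997115
A(C) = MTBF/(MTBF+MTTR) = 17584/(17584+117.9) = 0.993340
Series availability: 0.998904 × 0.997115 × 0.993340 = 0.989

0.989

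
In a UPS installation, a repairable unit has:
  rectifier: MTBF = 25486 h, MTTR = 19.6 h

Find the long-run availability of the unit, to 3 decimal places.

A(rectifier) = MTBF/(MTBF+MTTR) = 25486/(25486+19.6) = 0.999

0.999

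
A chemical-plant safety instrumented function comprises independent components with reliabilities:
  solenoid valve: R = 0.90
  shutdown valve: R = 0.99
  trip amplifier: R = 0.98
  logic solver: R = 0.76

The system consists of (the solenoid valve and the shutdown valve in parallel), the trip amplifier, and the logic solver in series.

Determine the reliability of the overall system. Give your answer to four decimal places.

Parallel (solenoid valve and shutdown valve): 1 − (1 − 0.900000)(1 − 0.990000) = 0.999000
Series ([0.999000], trip amplifier, and logic solver): 0.999000 × 0.980000 × 0.760000 = 0.7441

0.7441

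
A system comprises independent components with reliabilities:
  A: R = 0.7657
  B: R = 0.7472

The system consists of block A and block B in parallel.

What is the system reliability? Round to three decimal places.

0.941

Parallel (A and B): 1 − (1 − 0.76570)(1 − 0.74720) = 0.941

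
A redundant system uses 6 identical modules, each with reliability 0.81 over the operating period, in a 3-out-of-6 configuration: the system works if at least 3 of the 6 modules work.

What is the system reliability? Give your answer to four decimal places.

R = Σ_{i=3}^{6} C(6,i) p^i (1−p)^{6−i} with p = 0.81
C(6,3)·0.81^3·0.19^3 = 0.072903
C(6,4)·0.81^4·0.19^2 = 0.233098
C(6,5)·0.81^5·0.19^1 = 0.397493
C(6,6)·0.81^6·0.19^0 = 0.282430
Sum = 0.9859

0.9859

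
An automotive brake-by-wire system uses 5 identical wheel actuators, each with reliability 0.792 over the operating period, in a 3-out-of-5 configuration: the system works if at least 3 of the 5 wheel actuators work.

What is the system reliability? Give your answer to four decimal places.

R = Σ_{i=3}^{5} C(5,i) p^i (1−p)^{5−i} with p = 0.792
C(5,3)·0.792^3·0.208^2 = 0.214933
C(5,4)·0.792^4·0.208^1 = 0.409199
C(5,5)·0.792^5·0.208^0 = 0.311620
Sum = 0.9358

0.9358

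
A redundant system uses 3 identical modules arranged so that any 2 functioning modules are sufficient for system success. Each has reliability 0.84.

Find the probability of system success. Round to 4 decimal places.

R = Σ_{i=2}^{3} C(3,i) p^i (1−p)^{3−i} with p = 0.84
C(3,2)·0.84^2·0.16^1 = 0.338688
C(3,3)·0.84^3·0.16^0 = 0.592704
Sum = 0.9314

0.9314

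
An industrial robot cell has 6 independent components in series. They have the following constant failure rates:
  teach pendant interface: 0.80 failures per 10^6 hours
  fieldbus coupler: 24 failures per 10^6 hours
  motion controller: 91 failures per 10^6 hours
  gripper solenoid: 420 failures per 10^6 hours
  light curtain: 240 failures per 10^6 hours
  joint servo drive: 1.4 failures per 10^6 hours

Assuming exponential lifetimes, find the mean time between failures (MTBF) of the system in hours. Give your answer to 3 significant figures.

1290

Series of exponential components: λ_sys = Σ λ_i
λ_sys = 0.00000080 + 0.000024 + 0.000091 + 0.00042 + 0.00024 + 0.0000014 = 7.7720e-04 /h
MTBF = 1 / λ_sys = 1290 h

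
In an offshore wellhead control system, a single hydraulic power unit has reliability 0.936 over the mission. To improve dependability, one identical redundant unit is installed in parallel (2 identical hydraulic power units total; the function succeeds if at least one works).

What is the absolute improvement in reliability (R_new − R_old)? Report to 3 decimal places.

R_before = 0.936
R_after = 1 − (1 − 0.936)^2 = 0.996
ΔR = 0.996 − 0.936 = 0.060

0.060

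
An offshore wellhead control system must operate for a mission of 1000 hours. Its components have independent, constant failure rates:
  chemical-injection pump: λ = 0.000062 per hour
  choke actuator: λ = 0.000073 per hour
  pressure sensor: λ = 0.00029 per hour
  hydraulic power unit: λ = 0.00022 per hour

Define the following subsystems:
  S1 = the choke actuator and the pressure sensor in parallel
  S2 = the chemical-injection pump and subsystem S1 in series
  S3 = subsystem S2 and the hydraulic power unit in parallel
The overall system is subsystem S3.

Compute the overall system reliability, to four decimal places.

R(chemical-injection pump) = exp(−0.000062 × 1000) = 0.939883
R(choke actuator) = exp(−0.000073 × 1000) = 0.929601
R(pressure sensor) = exp(−0.00029 × 1000) = 0.748264
R(hydraulic power unit) = exp(−0.00022 × 1000) = 0.802519
Parallel (choke actuator and pressure sensor): 1 − (1 − 0.929601)(1 − 0.748264) = 0.982278
Series (chemical-injection pump and [0.982278]): 0.939883 × 0.982278 = 0.923226
Parallel ([0.923226] and hydraulic power unit): 1 − (1 − 0.923226)(1 − 0.802519) = 0.9848

0.9848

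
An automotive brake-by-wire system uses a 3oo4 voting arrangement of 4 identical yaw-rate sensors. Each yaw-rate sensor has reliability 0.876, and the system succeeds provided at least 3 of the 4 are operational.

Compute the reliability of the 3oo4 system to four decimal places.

R = Σ_{i=3}^{4} C(4,i) p^i (1−p)^{4−i} with p = 0.876
C(4,3)·0.876^3·0.124^1 = 0.333422
C(4,4)·0.876^4·0.124^0 = 0.588866
Sum = 0.9223

0.9223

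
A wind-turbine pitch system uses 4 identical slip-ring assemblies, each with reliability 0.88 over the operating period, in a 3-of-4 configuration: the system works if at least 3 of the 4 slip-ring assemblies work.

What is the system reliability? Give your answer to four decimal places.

0.9268

R = Σ_{i=3}^{4} C(4,i) p^i (1−p)^{4−i} with p = 0.88
C(4,3)·0.88^3·0.12^1 = 0.327107
C(4,4)·0.88^4·0.12^0 = 0.599695
Sum = 0.9268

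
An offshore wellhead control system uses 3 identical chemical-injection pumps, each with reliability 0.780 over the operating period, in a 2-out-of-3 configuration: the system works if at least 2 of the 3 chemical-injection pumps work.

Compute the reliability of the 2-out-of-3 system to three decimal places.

0.876

R = Σ_{i=2}^{3} C(3,i) p^i (1−p)^{3−i} with p = 0.780
C(3,2)·0.780^2·0.220^1 = 0.40154
C(3,3)·0.780^3·0.220^0 = 0.47455
Sum = 0.876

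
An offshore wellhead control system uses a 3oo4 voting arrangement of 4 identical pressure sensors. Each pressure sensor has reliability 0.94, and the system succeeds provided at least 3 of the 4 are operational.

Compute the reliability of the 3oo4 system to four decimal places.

0.9801

R = Σ_{i=3}^{4} C(4,i) p^i (1−p)^{4−i} with p = 0.94
C(4,3)·0.94^3·0.06^1 = 0.199340
C(4,4)·0.94^4·0.06^0 = 0.780749
Sum = 0.9801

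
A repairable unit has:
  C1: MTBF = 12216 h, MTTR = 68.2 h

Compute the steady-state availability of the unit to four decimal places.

0.9944

A(C1) = MTBF/(MTBF+MTTR) = 12216/(12216+68.2) = 0.9944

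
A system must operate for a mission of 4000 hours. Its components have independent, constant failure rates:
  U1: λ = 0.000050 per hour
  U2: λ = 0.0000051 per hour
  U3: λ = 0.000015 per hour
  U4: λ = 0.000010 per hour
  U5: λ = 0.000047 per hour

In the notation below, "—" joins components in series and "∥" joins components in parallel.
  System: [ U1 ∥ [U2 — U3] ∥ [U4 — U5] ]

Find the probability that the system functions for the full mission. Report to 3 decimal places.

0.997

R(U1) = exp(−0.000050 × 4000) = 0.81873
R(U2) = exp(−0.0000051 × 4000) = 0.97981
R(U3) = exp(−0.000015 × 4000) = 0.94176
R(U4) = exp(−0.000010 × 4000) = 0.96079
R(U5) = exp(−0.000047 × 4000) = 0.82861
Series (U2 and U3): 0.97981 × 0.94176 = 0.92275
Series (U4 and U5): 0.96079 × 0.82861 = 0.79612
Parallel (U1, [0.92275], and [0.79612]): 1 − (1 − 0.81873)(1 − 0.92275)(1 − 0.79612) = 0.997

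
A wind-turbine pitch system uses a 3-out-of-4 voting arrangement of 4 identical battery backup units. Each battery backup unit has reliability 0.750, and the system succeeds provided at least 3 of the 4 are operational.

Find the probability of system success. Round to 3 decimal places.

0.738

R = Σ_{i=3}^{4} C(4,i) p^i (1−p)^{4−i} with p = 0.750
C(4,3)·0.750^3·0.250^1 = 0.42188
C(4,4)·0.750^4·0.250^0 = 0.31641
Sum = 0.738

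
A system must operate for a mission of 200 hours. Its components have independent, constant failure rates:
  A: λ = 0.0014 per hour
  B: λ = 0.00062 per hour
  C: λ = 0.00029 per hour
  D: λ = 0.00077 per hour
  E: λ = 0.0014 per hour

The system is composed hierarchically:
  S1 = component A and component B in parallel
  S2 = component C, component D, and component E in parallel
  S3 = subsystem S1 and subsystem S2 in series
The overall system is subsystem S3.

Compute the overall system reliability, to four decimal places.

R(A) = exp(−0.0014 × 200) = 0.755784
R(B) = exp(−0.00062 × 200) = 0.883380
R(C) = exp(−0.00029 × 200) = 0.943650
R(D) = exp(−0.00077 × 200) = 0.857272
R(E) = exp(−0.0014 × 200) = 0.755784
Parallel (A and B): 1 − (1 − 0.755784)(1 − 0.883380) = 0.971520
Parallel (C, D, and E): 1 − (1 − 0.943650)(1 − 0.857272)(1 − 0.755784) = 0.998036
Series ([0.971520] and [0.998036]): 0.971520 × 0.998036 = 0.9696

0.9696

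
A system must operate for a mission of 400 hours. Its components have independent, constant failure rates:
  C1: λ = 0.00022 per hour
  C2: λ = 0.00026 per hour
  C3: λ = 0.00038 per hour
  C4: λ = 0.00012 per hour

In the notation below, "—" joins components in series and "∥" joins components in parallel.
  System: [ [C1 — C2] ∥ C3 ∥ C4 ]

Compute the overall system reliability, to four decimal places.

0.9988

R(C1) = exp(−0.00022 × 400) = 0.915761
R(C2) = exp(−0.00026 × 400) = 0.901225
R(C3) = exp(−0.00038 × 400) = 0.858988
R(C4) = exp(−0.00012 × 400) = 0.953134
Series (C1 and C2): 0.915761 × 0.901225 = 0.825307
Parallel ([0.825307], C3, and C4): 1 − (1 − 0.825307)(1 − 0.858988)(1 − 0.953134) = 0.9988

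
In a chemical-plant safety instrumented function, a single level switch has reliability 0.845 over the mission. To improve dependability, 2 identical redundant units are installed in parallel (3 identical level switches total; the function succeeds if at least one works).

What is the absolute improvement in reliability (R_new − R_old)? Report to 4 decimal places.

0.1513

R_before = 0.845
R_after = 1 − (1 − 0.845)^3 = 0.9963
ΔR = 0.9963 − 0.845 = 0.1513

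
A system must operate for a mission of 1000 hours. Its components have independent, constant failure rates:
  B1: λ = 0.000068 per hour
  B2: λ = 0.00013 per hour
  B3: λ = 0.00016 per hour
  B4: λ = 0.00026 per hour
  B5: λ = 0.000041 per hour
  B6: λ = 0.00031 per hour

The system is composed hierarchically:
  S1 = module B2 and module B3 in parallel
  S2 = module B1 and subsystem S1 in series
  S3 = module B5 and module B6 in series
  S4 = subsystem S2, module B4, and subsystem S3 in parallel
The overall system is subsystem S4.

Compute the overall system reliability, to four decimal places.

R(B1) = exp(−0.000068 × 1000) = 0.934260
R(B2) = exp(−0.00013 × 1000) = 0.878095
R(B3) = exp(−0.00016 × 1000) = 0.852144
R(B4) = exp(−0.00026 × 1000) = 0.771052
R(B5) = exp(−0.000041 × 1000) = 0.959829
R(B6) = exp(−0.00031 × 1000) = 0.733447
Parallel (B2 and B3): 1 − (1 − 0.878095)(1 − 0.852144) = 0.981976
Series (B1 and [0.981976]): 0.934260 × 0.981976 = 0.917421
Series (B5 and B6): 0.959829 × 0.733447 = 0.703984
Parallel ([0.917421], B4, and [0.703984]): 1 − (1 − 0.917421)(1 − 0.771052)(1 − 0.703984) = 0.9944

0.9944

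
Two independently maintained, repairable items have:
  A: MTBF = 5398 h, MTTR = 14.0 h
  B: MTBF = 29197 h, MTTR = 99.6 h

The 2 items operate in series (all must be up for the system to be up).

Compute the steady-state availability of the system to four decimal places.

A(A) = MTBF/(MTBF+MTTR) = 5398/(5398+14.0) = 0.997413
A(B) = MTBF/(MTBF+MTTR) = 29197/(29197+99.6) = 0.996600
Series availability: 0.997413 × 0.996600 = 0.9940

0.9940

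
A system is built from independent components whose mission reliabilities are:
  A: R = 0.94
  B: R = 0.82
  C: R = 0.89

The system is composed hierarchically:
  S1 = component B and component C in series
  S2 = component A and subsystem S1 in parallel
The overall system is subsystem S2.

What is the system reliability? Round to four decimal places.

0.9838

Series (B and C): 0.820000 × 0.890000 = 0.729800
Parallel (A and [0.729800]): 1 − (1 − 0.940000)(1 − 0.729800) = 0.9838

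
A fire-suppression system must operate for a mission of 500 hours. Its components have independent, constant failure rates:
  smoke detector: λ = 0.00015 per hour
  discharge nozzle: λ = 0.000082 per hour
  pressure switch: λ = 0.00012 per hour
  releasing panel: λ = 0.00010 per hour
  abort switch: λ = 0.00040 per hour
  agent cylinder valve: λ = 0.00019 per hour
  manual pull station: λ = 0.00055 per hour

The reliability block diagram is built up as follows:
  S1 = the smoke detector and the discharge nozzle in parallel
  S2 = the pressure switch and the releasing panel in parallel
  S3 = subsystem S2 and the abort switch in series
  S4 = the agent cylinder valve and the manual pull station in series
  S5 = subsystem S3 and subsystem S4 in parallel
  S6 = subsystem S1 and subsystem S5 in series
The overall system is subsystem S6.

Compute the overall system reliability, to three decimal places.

R(smoke detector) = exp(−0.00015 × 500) = 0.92774
R(discharge nozzle) = exp(−0.000082 × 500) = 0.95983
R(pressure switch) = exp(−0.00012 × 500) = 0.94176
R(releasing panel) = exp(−0.00010 × 500) = 0.95123
R(abort switch) = exp(−0.00040 × 500) = 0.81873
R(agent cylinder valve) = exp(−0.00019 × 500) = 0.90937
R(manual pull station) = exp(−0.00055 × 500) = 0.75957
Parallel (smoke detector and discharge nozzle): 1 − (1 − 0.92774)(1 − 0.95983) = 0.99710
Parallel (pressure switch and releasing panel): 1 − (1 − 0.94176)(1 − 0.95123) = 0.99716
Series ([0.99716] and abort switch): 0.99716 × 0.81873 = 0.81640
Series (agent cylinder valve and manual pull station): 0.90937 × 0.75957 = 0.69073
Parallel ([0.81640] and [0.69073]): 1 − (1 − 0.81640)(1 − 0.69073) = 0.94322
Series ([0.99710] and [0.94322]): 0.99710 × 0.94322 = 0.940

0.940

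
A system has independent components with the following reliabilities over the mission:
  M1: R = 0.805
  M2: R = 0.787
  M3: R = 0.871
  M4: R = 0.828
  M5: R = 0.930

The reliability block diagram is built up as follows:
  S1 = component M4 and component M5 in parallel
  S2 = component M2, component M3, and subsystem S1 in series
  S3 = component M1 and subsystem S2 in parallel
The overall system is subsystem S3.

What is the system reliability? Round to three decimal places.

Parallel (M4 and M5): 1 − (1 − 0.82800)(1 − 0.93000) = 0.98796
Series (M2, M3, and [0.98796]): 0.78700 × 0.87100 × 0.98796 = 0.67722
Parallel (M1 and [0.67722]): 1 − (1 − 0.80500)(1 − 0.67722) = 0.937

0.937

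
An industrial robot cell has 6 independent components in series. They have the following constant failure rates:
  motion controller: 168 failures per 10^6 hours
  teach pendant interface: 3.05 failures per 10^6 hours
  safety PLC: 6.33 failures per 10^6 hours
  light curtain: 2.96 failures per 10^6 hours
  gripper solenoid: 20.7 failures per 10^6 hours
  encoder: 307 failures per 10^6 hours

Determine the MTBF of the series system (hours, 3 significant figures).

1970

Series of exponential components: λ_sys = Σ λ_i
λ_sys = 0.000168 + 0.00000305 + 0.00000633 + 0.00000296 + 0.0000207 + 0.000307 = 5.0804e-04 /h
MTBF = 1 / λ_sys = 1970 h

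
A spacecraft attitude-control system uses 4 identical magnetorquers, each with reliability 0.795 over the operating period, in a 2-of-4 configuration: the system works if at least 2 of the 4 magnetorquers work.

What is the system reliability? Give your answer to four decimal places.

R = Σ_{i=2}^{4} C(4,i) p^i (1−p)^{4−i} with p = 0.795
C(4,2)·0.795^2·0.205^2 = 0.159365
C(4,3)·0.795^3·0.205^1 = 0.412017
C(4,4)·0.795^4·0.205^0 = 0.399456
Sum = 0.9708

0.9708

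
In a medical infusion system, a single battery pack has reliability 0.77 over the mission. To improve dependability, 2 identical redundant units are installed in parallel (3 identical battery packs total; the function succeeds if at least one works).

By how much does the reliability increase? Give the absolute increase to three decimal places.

0.218

R_before = 0.77
R_after = 1 − (1 − 0.77)^3 = 0.988
ΔR = 0.988 − 0.77 = 0.218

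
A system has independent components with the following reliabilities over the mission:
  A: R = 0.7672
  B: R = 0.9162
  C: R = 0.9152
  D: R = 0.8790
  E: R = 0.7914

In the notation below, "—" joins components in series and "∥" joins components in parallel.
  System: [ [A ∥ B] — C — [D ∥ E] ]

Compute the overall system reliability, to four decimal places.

Parallel (A and B): 1 − (1 − 0.767200)(1 − 0.916200) = 0.980491
Parallel (D and E): 1 − (1 − 0.879000)(1 − 0.791400) = 0.974759
Series ([0.980491], C, and [0.974759]): 0.980491 × 0.915200 × 0.974759 = 0.8747

0.8747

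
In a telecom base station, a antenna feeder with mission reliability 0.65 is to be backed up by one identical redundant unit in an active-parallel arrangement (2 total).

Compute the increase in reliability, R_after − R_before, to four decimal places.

0.2275

R_before = 0.65
R_after = 1 − (1 − 0.65)^2 = 0.8775
ΔR = 0.8775 − 0.65 = 0.2275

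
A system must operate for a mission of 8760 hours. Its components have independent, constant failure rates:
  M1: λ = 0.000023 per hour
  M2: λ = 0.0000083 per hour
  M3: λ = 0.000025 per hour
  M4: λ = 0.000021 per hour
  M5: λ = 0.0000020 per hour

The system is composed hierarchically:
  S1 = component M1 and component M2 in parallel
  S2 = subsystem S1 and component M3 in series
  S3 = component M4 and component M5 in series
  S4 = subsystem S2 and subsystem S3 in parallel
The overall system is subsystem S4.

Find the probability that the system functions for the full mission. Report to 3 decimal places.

0.962

R(M1) = exp(−0.000023 × 8760) = 0.81752
R(M2) = exp(−0.0000083 × 8760) = 0.92987
R(M3) = exp(−0.000025 × 8760) = 0.80332
R(M4) = exp(−0.000021 × 8760) = 0.83197
R(M5) = exp(−0.0000020 × 8760) = 0.98263
Parallel (M1 and M2): 1 − (1 − 0.81752)(1 − 0.92987) = 0.98720
Series ([0.98720] and M3): 0.98720 × 0.80332 = 0.79304
Series (M4 and M5): 0.83197 × 0.98263 = 0.81752
Parallel ([0.79304] and [0.81752]): 1 − (1 − 0.79304)(1 − 0.81752) = 0.962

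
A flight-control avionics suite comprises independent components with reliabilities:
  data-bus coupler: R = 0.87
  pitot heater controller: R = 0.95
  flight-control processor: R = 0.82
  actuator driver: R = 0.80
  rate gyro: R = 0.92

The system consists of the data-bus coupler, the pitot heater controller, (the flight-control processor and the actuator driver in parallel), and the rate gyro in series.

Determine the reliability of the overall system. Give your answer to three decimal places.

0.733

Parallel (flight-control processor and actuator driver): 1 − (1 − 0.82000)(1 − 0.80000) = 0.96400
Series (data-bus coupler, pitot heater controller, [0.96400], and rate gyro): 0.87000 × 0.95000 × 0.96400 × 0.92000 = 0.733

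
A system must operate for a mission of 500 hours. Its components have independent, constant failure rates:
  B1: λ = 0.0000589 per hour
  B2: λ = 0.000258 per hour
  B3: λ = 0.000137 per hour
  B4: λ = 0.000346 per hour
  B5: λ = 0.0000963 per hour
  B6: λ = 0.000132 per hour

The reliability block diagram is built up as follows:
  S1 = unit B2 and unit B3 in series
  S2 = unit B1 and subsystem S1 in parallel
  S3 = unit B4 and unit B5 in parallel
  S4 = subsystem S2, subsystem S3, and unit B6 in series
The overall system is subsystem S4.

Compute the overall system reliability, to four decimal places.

R(B1) = exp(−0.0000589 × 500) = 0.970979
R(B2) = exp(−0.000258 × 500) = 0.878974
R(B3) = exp(−0.000137 × 500) = 0.933793
R(B4) = exp(−0.000346 × 500) = 0.841138
R(B5) = exp(−0.0000963 × 500) = 0.952991
R(B6) = exp(−0.000132 × 500) = 0.936131
Series (B2 and B3): 0.878974 × 0.933793 = 0.820780
Parallel (B1 and [0.820780]): 1 − (1 − 0.970979)(1 − 0.820780) = 0.994799
Parallel (B4 and B5): 1 − (1 − 0.841138)(1 − 0.952991) = 0.992532
Series ([0.994799], [0.992532], and B6): 0.994799 × 0.992532 × 0.936131 = 0.9243

0.9243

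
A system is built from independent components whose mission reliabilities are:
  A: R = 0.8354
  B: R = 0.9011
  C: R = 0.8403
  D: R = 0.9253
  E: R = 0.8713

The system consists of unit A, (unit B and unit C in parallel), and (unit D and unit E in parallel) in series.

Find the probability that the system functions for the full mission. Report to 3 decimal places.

0.814

Parallel (B and C): 1 − (1 − 0.90110)(1 − 0.84030) = 0.98421
Parallel (D and E): 1 − (1 − 0.92530)(1 − 0.87130) = 0.99039
Series (A, [0.98421], and [0.99039]): 0.83540 × 0.98421 × 0.99039 = 0.814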